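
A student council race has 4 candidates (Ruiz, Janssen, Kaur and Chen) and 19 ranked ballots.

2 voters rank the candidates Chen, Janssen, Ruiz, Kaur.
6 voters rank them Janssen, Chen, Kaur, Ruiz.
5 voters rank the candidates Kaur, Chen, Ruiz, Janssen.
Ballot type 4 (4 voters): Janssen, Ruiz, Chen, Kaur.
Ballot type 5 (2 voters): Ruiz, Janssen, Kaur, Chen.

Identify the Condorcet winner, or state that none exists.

Janssen

Check each pair by majority over 19 ballots:
Ruiz vs Janssen: Ruiz preferred on 5+2 = 7 ballots; Janssen wins 12–7.
Ruiz vs Kaur: Kaur, 11–8.
Ruiz vs Chen: 4+2 = 6 for Ruiz, 13 for Chen — Chen by 13–6.
Janssen–Kaur: Janssen 14–5.
Janssen vs Chen: Janssen wins 12–7.
Kaur vs Chen: 7 to 12, Chen.
Janssen wins every pairwise contest, so Janssen is the Condorcet winner.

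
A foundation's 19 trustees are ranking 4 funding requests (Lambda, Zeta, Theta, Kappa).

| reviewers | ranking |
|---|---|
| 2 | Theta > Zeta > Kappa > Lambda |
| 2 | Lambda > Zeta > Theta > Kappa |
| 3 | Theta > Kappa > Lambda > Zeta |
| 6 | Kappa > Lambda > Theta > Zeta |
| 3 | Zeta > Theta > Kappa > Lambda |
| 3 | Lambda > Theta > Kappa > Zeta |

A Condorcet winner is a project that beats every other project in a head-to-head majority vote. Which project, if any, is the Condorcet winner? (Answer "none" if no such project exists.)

Head-to-head results (19 reviewers):
Lambda–Zeta: Lambda 14–5.
Lambda vs Theta: Lambda wins 11–8.
Lambda–Kappa: Kappa 14–5.
Zeta–Theta: Theta 14–5.
Zeta vs Kappa: Kappa, 12–7.
Theta vs Kappa: Theta, 13–6.
Every project loses at least once (Lambda loses to Kappa; Zeta loses to Lambda; Theta loses to Lambda; Kappa loses to Theta). The majority relation contains the cycle Lambda → Theta → Kappa → Lambda, so there is no Condorcet winner.

none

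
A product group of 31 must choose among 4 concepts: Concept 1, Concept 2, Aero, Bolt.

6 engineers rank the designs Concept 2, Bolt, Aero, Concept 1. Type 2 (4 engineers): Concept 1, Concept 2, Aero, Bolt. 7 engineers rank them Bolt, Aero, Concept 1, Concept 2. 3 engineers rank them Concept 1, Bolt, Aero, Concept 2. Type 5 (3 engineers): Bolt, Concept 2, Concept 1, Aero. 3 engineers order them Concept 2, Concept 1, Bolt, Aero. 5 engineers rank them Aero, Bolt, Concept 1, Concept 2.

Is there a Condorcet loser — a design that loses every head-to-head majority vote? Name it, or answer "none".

none

Pairwise majorities:
Concept 1 vs Concept 2: Concept 1 is ranked higher on 4+7+3+5 = 19 ballots, Concept 2 on 12. Concept 1 wins 19–12.
Concept 1 vs Aero: Aero wins 18–13.
Concept 1 vs Bolt: Concept 1 preferred on 4+3+3 = 10 ballots; Bolt wins 21–10.
Concept 2 vs Aero: 16 to 15, Concept 2.
Concept 2 vs Bolt: Bolt wins 18–13.
Aero–Bolt: Bolt 22–9.
Every design wins at least one matchup (Concept 1 beats Concept 2; Concept 2 beats Aero; Aero beats Concept 1; Bolt beats Concept 1), so there is no Condorcet loser.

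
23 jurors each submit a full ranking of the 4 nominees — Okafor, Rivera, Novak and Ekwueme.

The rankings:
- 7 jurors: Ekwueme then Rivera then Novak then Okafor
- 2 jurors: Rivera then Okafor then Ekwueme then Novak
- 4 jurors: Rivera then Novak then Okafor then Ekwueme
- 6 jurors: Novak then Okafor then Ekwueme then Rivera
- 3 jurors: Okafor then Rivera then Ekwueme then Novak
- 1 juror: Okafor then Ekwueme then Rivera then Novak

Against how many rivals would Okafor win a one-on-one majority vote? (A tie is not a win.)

Okafor against each rival (23 jurors):
Okafor vs Rivera: Rivera, 13–10.
Okafor vs Novak: Novak, 17–6.
Okafor vs Ekwueme: Okafor preferred on 2+4+6+3+1 = 16 ballots; Okafor wins 16–7.
Okafor beats Ekwueme; loses to Rivera, Novak — 1 pairwise win.

1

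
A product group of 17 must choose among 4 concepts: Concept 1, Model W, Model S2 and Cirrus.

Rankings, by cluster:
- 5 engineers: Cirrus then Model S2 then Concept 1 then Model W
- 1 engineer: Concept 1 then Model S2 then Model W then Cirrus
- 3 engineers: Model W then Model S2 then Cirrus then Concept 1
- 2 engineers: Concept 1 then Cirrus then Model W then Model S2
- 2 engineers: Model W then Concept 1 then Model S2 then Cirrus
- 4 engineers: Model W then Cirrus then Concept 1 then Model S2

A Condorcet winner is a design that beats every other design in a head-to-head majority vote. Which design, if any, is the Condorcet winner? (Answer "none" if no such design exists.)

Head-to-head results (17 engineers):
Concept 1 vs Model W: 5+1+2 = 8 for Concept 1, 9 for Model W — Model W by 9–8.
Concept 1 vs Model S2: Concept 1 preferred on 1+2+2+4 = 9 ballots; Concept 1 wins 9–8.
Concept 1 vs Cirrus: Concept 1 is ranked higher on 1+2+2 = 5 ballots, Cirrus on 12. Cirrus wins 12–5.
Model W vs Model S2: 3+2+2+4 = 11 for Model W, 6 for Model S2 — Model W by 11–6.
Model W vs Cirrus: Model W preferred on 1+3+2+4 = 10 ballots; Model W wins 10–7.
Model S2 vs Cirrus: Model S2 preferred on 1+3+2 = 6 ballots; Cirrus wins 11–6.
Model W defeats every rival head-to-head and is the Condorcet winner.

Model W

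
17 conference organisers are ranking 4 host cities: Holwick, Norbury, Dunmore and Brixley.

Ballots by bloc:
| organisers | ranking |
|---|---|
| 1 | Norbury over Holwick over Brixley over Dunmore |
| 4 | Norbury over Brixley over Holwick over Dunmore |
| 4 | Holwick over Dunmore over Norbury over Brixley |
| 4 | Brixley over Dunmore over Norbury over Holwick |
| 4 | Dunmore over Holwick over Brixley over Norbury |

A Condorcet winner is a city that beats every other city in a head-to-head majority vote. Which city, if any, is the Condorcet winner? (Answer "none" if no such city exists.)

Check each pair by majority over 17 ballots:
Holwick vs Norbury: Norbury, 9–8.
Holwick vs Dunmore: Holwick wins 9–8.
Holwick vs Brixley: Holwick, 9–8.
Norbury vs Dunmore: Dunmore wins 12–5.
Norbury vs Brixley: Norbury wins 9–8.
Dunmore vs Brixley: Brixley wins 9–8.
No city is unbeaten: Holwick loses to Norbury; Norbury loses to Dunmore; Dunmore loses to Holwick; Brixley loses to Holwick. In particular Holwick → Dunmore → Norbury → Holwick is a majority cycle — no Condorcet winner exists.

none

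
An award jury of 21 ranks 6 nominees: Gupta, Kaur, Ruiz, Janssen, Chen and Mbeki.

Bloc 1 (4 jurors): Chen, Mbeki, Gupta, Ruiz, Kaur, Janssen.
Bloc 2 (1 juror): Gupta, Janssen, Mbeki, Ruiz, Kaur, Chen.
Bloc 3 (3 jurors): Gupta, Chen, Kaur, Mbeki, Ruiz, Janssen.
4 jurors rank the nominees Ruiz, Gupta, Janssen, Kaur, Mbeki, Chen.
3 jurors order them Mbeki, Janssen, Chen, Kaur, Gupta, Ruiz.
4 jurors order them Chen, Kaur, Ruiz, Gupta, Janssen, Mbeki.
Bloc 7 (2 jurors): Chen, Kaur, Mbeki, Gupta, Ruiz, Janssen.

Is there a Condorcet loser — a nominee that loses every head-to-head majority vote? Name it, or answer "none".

Janssen

Pairwise majorities:
Gupta vs Kaur: Gupta is ranked higher on 4+1+3+4 = 12 ballots, Kaur on 9. Gupta wins 12–9.
Gupta vs Ruiz: Gupta wins 13–8.
Gupta–Janssen: Gupta 18–3.
Gupta vs Chen: Gupta is ranked higher on 1+3+4 = 8 ballots, Chen on 13. Chen wins 13–8.
Gupta vs Mbeki: Gupta preferred on 1+3+4+4 = 12 ballots; Gupta wins 12–9.
Kaur vs Ruiz: 3+3+4+2 = 12 for Kaur, 9 for Ruiz — Kaur by 12–9.
Kaur vs Janssen: Kaur, 13–8.
Kaur vs Chen: 1+4 = 5 for Kaur, 16 for Chen — Chen by 16–5.
Kaur vs Mbeki: Kaur preferred on 3+4+4+2 = 13 ballots; Kaur wins 13–8.
Ruiz–Janssen: Ruiz 17–4.
Ruiz vs Chen: Ruiz is ranked higher on 1+4 = 5 ballots, Chen on 16. Chen wins 16–5.
Ruiz–Mbeki: Mbeki 13–8.
Janssen vs Chen: 1+4+3 = 8 for Janssen, 13 for Chen — Chen by 13–8.
Janssen vs Mbeki: Mbeki wins 12–9.
Chen vs Mbeki: 4+3+4+2 = 13 for Chen, 8 for Mbeki — Chen by 13–8.
Janssen loses to every other nominee — it is the Condorcet loser.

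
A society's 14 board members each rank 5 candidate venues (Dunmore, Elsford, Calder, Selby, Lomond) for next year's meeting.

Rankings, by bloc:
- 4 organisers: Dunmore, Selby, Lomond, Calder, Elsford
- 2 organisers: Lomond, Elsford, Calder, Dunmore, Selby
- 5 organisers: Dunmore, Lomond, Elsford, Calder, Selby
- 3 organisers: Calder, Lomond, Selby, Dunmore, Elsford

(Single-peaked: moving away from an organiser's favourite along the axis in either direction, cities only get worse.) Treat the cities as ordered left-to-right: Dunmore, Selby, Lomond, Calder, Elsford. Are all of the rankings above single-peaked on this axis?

Axis positions: Dunmore=1, Selby=2, Lomond=3, Calder=4, Elsford=5.
Bloc 1 (peak Dunmore at position 1): ranking walks positions 1-2-3-4-5, expanding outward from the peak — single-peaked.
Bloc 2: ranking walks positions 3-5-4-1-2; Elsford is ranked above Calder even though Calder lies between Elsford and the peak Lomond on the axis — preferences dip and rise again. Not single-peaked.
Bloc 3: ranking walks positions 1-3-5-4-2; Lomond is ranked above Selby even though Selby lies between Lomond and the peak Dunmore on the axis — preferences dip and rise again. Not single-peaked.
Bloc 4 (peak Calder at position 4): ranking walks positions 4-3-2-1-5, expanding outward from the peak — single-peaked.
Bloc 2 violates single-peakedness, so the profile is not single-peaked on this axis.

no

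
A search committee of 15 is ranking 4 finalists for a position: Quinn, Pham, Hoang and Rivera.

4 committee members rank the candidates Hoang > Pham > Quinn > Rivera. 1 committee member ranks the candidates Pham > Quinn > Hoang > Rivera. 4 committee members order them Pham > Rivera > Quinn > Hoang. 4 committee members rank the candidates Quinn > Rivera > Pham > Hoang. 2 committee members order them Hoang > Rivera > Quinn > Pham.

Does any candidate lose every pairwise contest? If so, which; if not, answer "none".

Hoang

Pairwise majorities:
Quinn vs Pham: Pham wins 9–6.
Quinn vs Hoang: 1+4+4 = 9 for Quinn, 6 for Hoang — Quinn by 9–6.
Quinn vs Rivera: Quinn is ranked higher on 4+1+4 = 9 ballots, Rivera on 6. Quinn wins 9–6.
Pham vs Hoang: 9 to 6, Pham.
Pham vs Rivera: Pham, 9–6.
Hoang vs Rivera: Hoang preferred on 4+1+2 = 7 ballots; Rivera wins 8–7.
Hoang loses to every other candidate — it is the Condorcet loser.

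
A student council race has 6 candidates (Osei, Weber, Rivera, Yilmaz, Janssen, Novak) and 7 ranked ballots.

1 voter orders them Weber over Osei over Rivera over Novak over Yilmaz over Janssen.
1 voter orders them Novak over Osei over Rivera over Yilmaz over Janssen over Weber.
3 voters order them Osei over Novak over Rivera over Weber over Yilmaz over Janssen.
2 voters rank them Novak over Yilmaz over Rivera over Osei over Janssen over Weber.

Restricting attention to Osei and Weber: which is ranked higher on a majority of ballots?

Osei

Ballots ranking Osei above Weber: 1 + 3 + 2 = 6.
Ballots ranking Weber above Osei: 7 − 6 = 1.
Osei wins the head-to-head 6–1.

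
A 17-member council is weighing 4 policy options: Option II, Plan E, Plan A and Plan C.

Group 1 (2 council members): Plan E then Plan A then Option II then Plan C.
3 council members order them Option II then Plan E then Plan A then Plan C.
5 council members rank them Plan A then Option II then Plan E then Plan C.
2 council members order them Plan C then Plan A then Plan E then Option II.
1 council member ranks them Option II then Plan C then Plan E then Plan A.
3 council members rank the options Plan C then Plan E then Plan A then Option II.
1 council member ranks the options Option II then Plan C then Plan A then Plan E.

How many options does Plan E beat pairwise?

2

Plan E against each rival (17 council members):
Plan E vs Option II: Plan E is ranked higher on 2+2+3 = 7 ballots, Option II on 10. Option II wins 10–7.
Plan E vs Plan A: Plan E wins 9–8.
Plan E vs Plan C: 10 to 7, Plan E.
Plan E beats Plan A, Plan C; loses to Option II — 2 pairwise wins.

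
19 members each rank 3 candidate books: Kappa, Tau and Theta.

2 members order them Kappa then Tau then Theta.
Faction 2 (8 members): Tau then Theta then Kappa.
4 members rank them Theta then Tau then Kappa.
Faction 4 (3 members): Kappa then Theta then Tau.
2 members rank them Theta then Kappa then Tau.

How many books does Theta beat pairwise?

Theta against each rival (19 members):
Theta vs Kappa: Theta, 14–5.
Theta vs Tau: Theta preferred on 4+3+2 = 9 ballots; Tau wins 10–9.
Theta beats Kappa; loses to Tau — 1 pairwise win.

1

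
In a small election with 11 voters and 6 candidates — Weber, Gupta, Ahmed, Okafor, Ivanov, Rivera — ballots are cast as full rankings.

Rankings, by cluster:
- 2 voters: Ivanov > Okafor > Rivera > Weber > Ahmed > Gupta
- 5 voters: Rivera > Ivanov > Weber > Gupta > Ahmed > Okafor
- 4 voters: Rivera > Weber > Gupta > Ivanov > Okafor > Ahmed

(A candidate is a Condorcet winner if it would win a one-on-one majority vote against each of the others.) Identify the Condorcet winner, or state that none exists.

Head-to-head results (11 voters):
Weber vs Gupta: Weber is ranked higher on 2+5+4 = 11 ballots, Gupta on 0. Weber wins 11–0.
Weber vs Ahmed: 2+5+4 = 11 for Weber, 0 for Ahmed — Weber by 11–0.
Weber vs Okafor: Weber preferred on 5+4 = 9 ballots; Weber wins 9–2.
Weber vs Ivanov: Weber is ranked higher on 4 ballots, Ivanov on 7. Ivanov wins 7–4.
Weber vs Rivera: 0 for Weber, 11 for Rivera — Rivera by 11–0.
Gupta–Ahmed: Gupta 9–2.
Gupta vs Okafor: Gupta preferred on 5+4 = 9 ballots; Gupta wins 9–2.
Gupta vs Ivanov: Gupta preferred on 4 ballots; Ivanov wins 7–4.
Gupta vs Rivera: 0 to 11, Rivera.
Ahmed vs Okafor: 5 for Ahmed, 6 for Okafor — Okafor by 6–5.
Ahmed vs Ivanov: 0 for Ahmed, 11 for Ivanov — Ivanov by 11–0.
Ahmed vs Rivera: Ahmed preferred on 0 ballots; Rivera wins 11–0.
Okafor–Ivanov: Ivanov 11–0.
Okafor vs Rivera: Rivera wins 9–2.
Ivanov vs Rivera: Rivera wins 9–2.
Rivera defeats every rival head-to-head and is the Condorcet winner.

Rivera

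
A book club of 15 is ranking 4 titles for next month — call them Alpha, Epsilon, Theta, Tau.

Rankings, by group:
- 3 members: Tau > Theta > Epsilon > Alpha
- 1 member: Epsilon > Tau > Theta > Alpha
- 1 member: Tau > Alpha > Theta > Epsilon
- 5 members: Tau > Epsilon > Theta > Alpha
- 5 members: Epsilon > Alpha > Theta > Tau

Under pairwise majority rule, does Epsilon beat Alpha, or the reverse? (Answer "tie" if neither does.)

Ballots ranking Epsilon above Alpha: 3 + 1 + 5 + 5 = 14.
Ballots ranking Alpha above Epsilon: 15 − 14 = 1.
Epsilon wins the head-to-head 14–1.

Epsilon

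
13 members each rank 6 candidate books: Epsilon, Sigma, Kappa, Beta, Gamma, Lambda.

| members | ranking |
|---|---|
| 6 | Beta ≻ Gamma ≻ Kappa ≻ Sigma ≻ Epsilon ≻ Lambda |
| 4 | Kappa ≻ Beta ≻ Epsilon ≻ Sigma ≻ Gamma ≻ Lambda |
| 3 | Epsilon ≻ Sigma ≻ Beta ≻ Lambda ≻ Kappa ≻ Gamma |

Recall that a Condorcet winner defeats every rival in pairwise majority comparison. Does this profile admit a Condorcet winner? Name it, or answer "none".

Beta

Check each pair by majority over 13 ballots:
Epsilon vs Sigma: Epsilon, 7–6.
Epsilon vs Kappa: Kappa wins 10–3.
Epsilon vs Beta: Beta wins 10–3.
Epsilon vs Gamma: Epsilon, 7–6.
Epsilon–Lambda: Epsilon 13–0.
Sigma vs Kappa: Kappa wins 10–3.
Sigma vs Beta: Beta, 10–3.
Sigma vs Gamma: Sigma wins 7–6.
Sigma–Lambda: Sigma 13–0.
Kappa–Beta: Beta 9–4.
Kappa vs Gamma: Kappa wins 7–6.
Kappa vs Lambda: Kappa wins 10–3.
Beta vs Gamma: Beta, 13–0.
Beta–Lambda: Beta 13–0.
Gamma–Lambda: Gamma 10–3.
Beta wins every pairwise contest, so Beta is the Condorcet winner.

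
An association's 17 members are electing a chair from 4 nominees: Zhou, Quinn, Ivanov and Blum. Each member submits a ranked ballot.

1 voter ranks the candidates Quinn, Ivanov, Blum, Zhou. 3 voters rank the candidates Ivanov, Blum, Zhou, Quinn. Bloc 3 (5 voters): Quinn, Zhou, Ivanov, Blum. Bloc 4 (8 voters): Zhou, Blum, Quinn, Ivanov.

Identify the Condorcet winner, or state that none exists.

Head-to-head results (17 voters):
Zhou–Quinn: Zhou 11–6.
Zhou–Ivanov: Zhou 13–4.
Zhou–Blum: Zhou 13–4.
Quinn vs Ivanov: Quinn wins 14–3.
Quinn–Blum: Blum 11–6.
Ivanov vs Blum: Ivanov wins 9–8.
Zhou wins every pairwise contest, so Zhou is the Condorcet winner.

Zhou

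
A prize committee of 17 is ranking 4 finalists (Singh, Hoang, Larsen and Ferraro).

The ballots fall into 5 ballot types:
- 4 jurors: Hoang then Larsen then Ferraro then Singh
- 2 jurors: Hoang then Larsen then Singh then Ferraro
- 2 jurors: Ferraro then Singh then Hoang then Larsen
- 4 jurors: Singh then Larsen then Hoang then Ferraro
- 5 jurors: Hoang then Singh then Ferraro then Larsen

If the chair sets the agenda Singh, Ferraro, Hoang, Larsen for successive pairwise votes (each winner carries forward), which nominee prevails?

Round 1: Singh vs Ferraro — 11–6, Singh advances.
Round 2: Singh vs Hoang — 6–11, Hoang advances.
Round 3: Hoang vs Larsen — 13–4, Hoang advances.
The agenda winner is Hoang.

Hoang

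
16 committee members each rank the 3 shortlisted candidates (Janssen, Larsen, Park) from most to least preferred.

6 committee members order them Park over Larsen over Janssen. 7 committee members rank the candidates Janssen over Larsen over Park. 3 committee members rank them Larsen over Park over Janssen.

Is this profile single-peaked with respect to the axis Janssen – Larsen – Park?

yes

Axis positions: Janssen=1, Larsen=2, Park=3.
Type 1 (peak Park at position 3): ranking walks positions 3-2-1, expanding outward from the peak — single-peaked.
Type 2 (peak Janssen at position 1): ranking walks positions 1-2-3, expanding outward from the peak — single-peaked.
Type 3 (peak Larsen at position 2): ranking walks positions 2-3-1, expanding outward from the peak — single-peaked.
Every ranking is single-peaked on this axis.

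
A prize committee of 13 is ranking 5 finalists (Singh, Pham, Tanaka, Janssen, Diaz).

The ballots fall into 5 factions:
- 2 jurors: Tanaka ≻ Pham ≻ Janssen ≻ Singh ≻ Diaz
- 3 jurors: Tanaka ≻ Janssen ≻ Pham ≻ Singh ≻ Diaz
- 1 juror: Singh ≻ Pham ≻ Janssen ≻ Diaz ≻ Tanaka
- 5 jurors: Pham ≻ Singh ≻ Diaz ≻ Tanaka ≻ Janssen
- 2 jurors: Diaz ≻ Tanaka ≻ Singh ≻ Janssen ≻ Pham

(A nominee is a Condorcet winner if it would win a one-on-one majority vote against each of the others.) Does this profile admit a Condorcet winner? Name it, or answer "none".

none

Head-to-head results (13 jurors):
Singh vs Pham: Pham, 10–3.
Singh vs Tanaka: Tanaka, 7–6.
Singh vs Janssen: Singh, 8–5.
Singh vs Diaz: Singh, 11–2.
Pham vs Tanaka: Tanaka, 7–6.
Pham vs Janssen: Pham, 8–5.
Pham–Diaz: Pham 11–2.
Tanaka–Janssen: Tanaka 12–1.
Tanaka vs Diaz: Diaz, 8–5.
Janssen vs Diaz: Diaz wins 7–6.
Every nominee loses at least once (Singh loses to Pham; Pham loses to Tanaka; Tanaka loses to Diaz; Janssen loses to Singh; Diaz loses to Singh). The majority relation contains the cycle Singh > Diaz > Tanaka > Singh, so there is no Condorcet winner.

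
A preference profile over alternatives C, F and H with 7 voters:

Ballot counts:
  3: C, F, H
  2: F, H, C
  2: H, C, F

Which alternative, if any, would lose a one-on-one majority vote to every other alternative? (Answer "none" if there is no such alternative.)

Pairwise majorities:
C–F: C 5–2.
C–H: H 4–3.
F vs H: 5 to 2, F.
No alternative is winless: C beats F; F beats H; H beats C. There is no Condorcet loser.

none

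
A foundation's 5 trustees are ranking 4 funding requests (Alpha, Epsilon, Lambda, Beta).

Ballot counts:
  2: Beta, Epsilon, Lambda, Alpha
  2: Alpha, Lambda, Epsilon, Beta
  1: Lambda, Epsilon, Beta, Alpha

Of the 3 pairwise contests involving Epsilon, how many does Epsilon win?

Epsilon against each rival (5 reviewers):
Epsilon vs Alpha: Epsilon wins 3–2.
Epsilon vs Lambda: 2 for Epsilon, 3 for Lambda — Lambda by 3–2.
Epsilon vs Beta: Epsilon wins 3–2.
Epsilon beats Alpha, Beta; loses to Lambda — 2 pairwise wins.

2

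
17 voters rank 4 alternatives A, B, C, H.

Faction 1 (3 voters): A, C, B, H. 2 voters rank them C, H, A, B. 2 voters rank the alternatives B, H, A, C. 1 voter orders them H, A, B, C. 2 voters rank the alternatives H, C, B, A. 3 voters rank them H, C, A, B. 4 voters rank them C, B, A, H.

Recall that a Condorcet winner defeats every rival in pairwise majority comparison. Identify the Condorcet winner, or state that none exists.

C

Check each pair by majority over 17 ballots:
A vs B: A is ranked higher on 3+2+1+3 = 9 ballots, B on 8. A wins 9–8.
A vs C: 3+2+1 = 6 for A, 11 for C — C by 11–6.
A vs H: H wins 10–7.
B–C: C 14–3.
B vs H: B is ranked higher on 3+2+4 = 9 ballots, H on 8. B wins 9–8.
C vs H: C preferred on 3+2+4 = 9 ballots; C wins 9–8.
C wins every pairwise contest, so C is the Condorcet winner.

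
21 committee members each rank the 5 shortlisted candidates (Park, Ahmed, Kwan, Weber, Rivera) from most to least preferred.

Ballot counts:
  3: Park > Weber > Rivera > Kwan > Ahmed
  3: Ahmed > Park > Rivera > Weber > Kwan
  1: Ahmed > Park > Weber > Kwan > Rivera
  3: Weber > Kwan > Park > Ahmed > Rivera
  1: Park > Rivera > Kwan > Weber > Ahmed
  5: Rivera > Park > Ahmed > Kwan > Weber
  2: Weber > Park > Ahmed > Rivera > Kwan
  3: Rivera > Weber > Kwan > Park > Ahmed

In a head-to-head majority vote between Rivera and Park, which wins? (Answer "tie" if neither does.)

Park

Ballots ranking Rivera above Park: 5 + 3 = 8.
Ballots ranking Park above Rivera: 21 − 8 = 13.
Park wins the head-to-head 13–8.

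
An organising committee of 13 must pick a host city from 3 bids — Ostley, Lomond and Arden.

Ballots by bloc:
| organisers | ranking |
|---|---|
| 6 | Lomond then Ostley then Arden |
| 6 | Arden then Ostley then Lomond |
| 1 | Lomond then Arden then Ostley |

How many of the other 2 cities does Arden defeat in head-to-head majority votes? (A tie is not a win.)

Arden against each rival (13 organisers):
Arden vs Ostley: 6+1 = 7 for Arden, 6 for Ostley — Arden by 7–6.
Arden vs Lomond: Arden preferred on 6 ballots; Lomond wins 7–6.
Arden beats Ostley; loses to Lomond — 1 pairwise win.

1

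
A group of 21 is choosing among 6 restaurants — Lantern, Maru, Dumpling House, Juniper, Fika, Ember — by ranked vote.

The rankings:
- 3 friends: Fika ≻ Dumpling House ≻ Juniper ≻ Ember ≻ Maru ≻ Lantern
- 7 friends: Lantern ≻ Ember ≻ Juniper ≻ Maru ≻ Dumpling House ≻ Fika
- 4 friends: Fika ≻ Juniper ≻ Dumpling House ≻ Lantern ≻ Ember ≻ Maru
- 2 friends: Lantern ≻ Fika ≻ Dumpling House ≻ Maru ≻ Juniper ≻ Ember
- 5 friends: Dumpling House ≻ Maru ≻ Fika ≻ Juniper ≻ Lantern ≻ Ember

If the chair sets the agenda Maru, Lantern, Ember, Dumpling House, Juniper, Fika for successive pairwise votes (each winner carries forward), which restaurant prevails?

Round 1: Maru vs Lantern — 8–13, Lantern advances.
Round 2: Lantern vs Ember — 18–3, Lantern advances.
Round 3: Lantern vs Dumpling House — 9–12, Dumpling House advances.
Round 4: Dumpling House vs Juniper — 10–11, Juniper advances.
Round 5: Juniper vs Fika — 7–14, Fika advances.
The agenda winner is Fika.

Fika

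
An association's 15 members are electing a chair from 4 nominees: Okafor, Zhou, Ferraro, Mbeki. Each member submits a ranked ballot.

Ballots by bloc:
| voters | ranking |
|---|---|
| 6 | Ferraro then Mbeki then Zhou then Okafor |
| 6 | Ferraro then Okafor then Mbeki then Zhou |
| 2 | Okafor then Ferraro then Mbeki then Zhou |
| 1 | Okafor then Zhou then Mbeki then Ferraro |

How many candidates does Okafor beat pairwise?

2

Okafor against each rival (15 voters):
Okafor vs Zhou: Okafor preferred on 6+2+1 = 9 ballots; Okafor wins 9–6.
Okafor vs Ferraro: 3 to 12, Ferraro.
Okafor vs Mbeki: Okafor wins 9–6.
Okafor beats Zhou, Mbeki; loses to Ferraro — 2 pairwise wins.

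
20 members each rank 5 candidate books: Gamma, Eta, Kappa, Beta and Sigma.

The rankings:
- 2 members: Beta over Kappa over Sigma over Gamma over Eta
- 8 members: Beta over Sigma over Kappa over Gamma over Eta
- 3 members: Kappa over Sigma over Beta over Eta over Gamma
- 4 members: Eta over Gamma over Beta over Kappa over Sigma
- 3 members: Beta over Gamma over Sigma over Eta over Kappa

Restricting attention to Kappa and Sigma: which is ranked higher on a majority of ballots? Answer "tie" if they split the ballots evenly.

Sigma

Ballots ranking Kappa above Sigma: 2 + 3 + 4 = 9.
Ballots ranking Sigma above Kappa: 20 − 9 = 11.
Sigma wins the head-to-head 11–9.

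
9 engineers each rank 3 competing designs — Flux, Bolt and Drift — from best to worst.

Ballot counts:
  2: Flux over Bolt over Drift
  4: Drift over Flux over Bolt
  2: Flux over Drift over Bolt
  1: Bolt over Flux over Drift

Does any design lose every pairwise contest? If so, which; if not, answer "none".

Head-to-head results (9 engineers):
Flux vs Bolt: Flux, 8–1.
Flux vs Drift: 5 to 4, Flux.
Bolt–Drift: Drift 6–3.
Bolt loses to every other design — it is the Condorcet loser.

Bolt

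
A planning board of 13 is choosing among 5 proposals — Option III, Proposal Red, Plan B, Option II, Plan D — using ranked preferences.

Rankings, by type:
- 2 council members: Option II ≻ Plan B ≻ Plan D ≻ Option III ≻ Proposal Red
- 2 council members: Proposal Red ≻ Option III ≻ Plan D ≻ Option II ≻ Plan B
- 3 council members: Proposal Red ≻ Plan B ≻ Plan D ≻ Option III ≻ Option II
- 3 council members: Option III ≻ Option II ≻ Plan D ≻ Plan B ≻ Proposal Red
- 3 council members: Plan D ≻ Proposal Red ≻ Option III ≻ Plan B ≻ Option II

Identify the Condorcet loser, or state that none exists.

Head-to-head results (13 council members):
Option III–Proposal Red: Proposal Red 8–5.
Option III–Plan B: Option III 8–5.
Option III vs Option II: Option III preferred on 2+3+3+3 = 11 ballots; Option III wins 11–2.
Option III vs Plan D: Option III preferred on 2+3 = 5 ballots; Plan D wins 8–5.
Proposal Red vs Plan B: 8 to 5, Proposal Red.
Proposal Red vs Option II: 2+3+3 = 8 for Proposal Red, 5 for Option II — Proposal Red by 8–5.
Proposal Red vs Plan D: Proposal Red preferred on 2+3 = 5 ballots; Plan D wins 8–5.
Plan B–Option II: Option II 7–6.
Plan B vs Plan D: 5 to 8, Plan D.
Option II–Plan D: Plan D 8–5.
Plan B loses to every other option — it is the Condorcet loser.

Plan B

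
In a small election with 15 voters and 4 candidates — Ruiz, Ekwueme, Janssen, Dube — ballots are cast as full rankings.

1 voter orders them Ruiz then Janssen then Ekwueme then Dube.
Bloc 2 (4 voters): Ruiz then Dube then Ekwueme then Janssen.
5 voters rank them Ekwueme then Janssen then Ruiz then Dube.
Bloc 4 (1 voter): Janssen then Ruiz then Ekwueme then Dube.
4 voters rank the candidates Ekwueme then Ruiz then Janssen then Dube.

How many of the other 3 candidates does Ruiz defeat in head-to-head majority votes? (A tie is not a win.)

2

Ruiz against each rival (15 voters):
Ruiz–Ekwueme: Ekwueme 9–6.
Ruiz vs Janssen: 9 to 6, Ruiz.
Ruiz vs Dube: 1+4+5+1+4 = 15 for Ruiz, 0 for Dube — Ruiz by 15–0.
Ruiz beats Janssen, Dube; loses to Ekwueme — 2 pairwise wins.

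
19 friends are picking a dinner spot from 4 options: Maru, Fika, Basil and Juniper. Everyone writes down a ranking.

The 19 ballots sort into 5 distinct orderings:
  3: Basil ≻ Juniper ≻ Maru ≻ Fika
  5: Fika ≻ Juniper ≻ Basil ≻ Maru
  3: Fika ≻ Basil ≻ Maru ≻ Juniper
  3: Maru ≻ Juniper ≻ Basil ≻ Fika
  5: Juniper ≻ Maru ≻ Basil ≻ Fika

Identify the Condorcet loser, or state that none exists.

Head-to-head results (19 friends):
Maru vs Fika: Maru, 11–8.
Maru vs Basil: 3+5 = 8 for Maru, 11 for Basil — Basil by 11–8.
Maru vs Juniper: Juniper, 13–6.
Fika vs Basil: Fika preferred on 5+3 = 8 ballots; Basil wins 11–8.
Fika vs Juniper: Fika is ranked higher on 5+3 = 8 ballots, Juniper on 11. Juniper wins 11–8.
Basil vs Juniper: Basil preferred on 3+3 = 6 ballots; Juniper wins 13–6.
Fika is beaten in every head-to-head and is the Condorcet loser.

Fika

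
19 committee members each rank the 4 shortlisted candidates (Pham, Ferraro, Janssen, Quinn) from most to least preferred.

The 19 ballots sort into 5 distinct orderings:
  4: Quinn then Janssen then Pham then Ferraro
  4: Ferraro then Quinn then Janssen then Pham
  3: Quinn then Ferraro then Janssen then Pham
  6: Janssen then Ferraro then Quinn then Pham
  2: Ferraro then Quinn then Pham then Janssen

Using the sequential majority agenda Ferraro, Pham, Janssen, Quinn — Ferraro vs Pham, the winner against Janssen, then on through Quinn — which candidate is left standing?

Quinn

Round 1: Ferraro vs Pham — 15–4, Ferraro advances.
Round 2: Ferraro vs Janssen — 9–10, Janssen advances.
Round 3: Janssen vs Quinn — 6–13, Quinn advances.
Quinn survives the agenda.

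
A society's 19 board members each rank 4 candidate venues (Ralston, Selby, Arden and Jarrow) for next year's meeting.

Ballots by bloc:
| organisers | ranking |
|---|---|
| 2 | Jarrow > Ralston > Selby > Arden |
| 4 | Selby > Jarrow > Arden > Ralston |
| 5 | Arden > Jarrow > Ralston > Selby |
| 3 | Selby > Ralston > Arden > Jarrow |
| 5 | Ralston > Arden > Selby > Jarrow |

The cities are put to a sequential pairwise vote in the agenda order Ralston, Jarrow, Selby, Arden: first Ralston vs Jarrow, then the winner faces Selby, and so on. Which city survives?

Round 1: Ralston vs Jarrow — 8–11, Jarrow advances.
Round 2: Jarrow vs Selby — 7–12, Selby advances.
Round 3: Selby vs Arden — 9–10, Arden advances.
The agenda winner is Arden.

Arden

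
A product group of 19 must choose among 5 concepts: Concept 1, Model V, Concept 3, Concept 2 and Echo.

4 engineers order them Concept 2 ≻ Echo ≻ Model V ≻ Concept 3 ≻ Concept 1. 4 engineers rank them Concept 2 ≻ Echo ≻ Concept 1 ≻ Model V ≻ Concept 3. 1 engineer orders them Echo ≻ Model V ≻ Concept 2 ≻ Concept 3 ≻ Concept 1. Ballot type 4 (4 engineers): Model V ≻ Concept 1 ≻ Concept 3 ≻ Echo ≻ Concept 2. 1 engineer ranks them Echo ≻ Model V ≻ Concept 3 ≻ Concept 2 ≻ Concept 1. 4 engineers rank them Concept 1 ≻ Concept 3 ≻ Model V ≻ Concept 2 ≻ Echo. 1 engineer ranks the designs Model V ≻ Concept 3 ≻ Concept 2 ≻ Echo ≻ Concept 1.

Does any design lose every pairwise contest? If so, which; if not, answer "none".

Head-to-head results (19 engineers):
Concept 1 vs Model V: Concept 1 preferred on 4+4 = 8 ballots; Model V wins 11–8.
Concept 1–Concept 3: Concept 1 12–7.
Concept 1 vs Concept 2: Concept 1 preferred on 4+4 = 8 ballots; Concept 2 wins 11–8.
Concept 1 vs Echo: Concept 1 is ranked higher on 4+4 = 8 ballots, Echo on 11. Echo wins 11–8.
Model V vs Concept 3: Model V wins 15–4.
Model V vs Concept 2: Model V preferred on 1+4+1+4+1 = 11 ballots; Model V wins 11–8.
Model V vs Echo: 9 to 10, Echo.
Concept 3–Concept 2: Concept 3 10–9.
Concept 3 vs Echo: Echo wins 10–9.
Concept 2 vs Echo: Concept 2 preferred on 4+4+4+1 = 13 ballots; Concept 2 wins 13–6.
No design is winless: Concept 1 beats Concept 3; Model V beats Concept 1; Concept 3 beats Concept 2; Concept 2 beats Concept 1; Echo beats Concept 1. There is no Condorcet loser.

none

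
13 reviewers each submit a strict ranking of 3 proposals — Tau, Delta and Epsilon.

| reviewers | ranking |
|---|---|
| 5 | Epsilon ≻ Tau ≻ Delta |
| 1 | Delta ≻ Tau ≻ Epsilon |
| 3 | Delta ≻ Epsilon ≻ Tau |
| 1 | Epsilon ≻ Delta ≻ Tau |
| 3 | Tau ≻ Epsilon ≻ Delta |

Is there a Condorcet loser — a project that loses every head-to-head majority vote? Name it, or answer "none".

Pairwise majorities:
Tau vs Delta: Tau wins 8–5.
Tau vs Epsilon: 1+3 = 4 for Tau, 9 for Epsilon — Epsilon by 9–4.
Delta vs Epsilon: 4 to 9, Epsilon.
Only Delta has no wins; Delta is the Condorcet loser.

Delta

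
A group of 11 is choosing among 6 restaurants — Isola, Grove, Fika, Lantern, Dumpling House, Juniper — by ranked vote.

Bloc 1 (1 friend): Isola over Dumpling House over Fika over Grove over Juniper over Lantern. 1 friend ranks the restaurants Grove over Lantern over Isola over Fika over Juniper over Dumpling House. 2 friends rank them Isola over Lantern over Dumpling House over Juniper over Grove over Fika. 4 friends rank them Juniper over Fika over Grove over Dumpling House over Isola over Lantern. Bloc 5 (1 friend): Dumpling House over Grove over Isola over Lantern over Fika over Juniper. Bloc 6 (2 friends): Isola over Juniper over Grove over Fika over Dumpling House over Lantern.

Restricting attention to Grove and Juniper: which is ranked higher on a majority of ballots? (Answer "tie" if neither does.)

Ballots ranking Grove above Juniper: 1 + 1 + 1 = 3.
Ballots ranking Juniper above Grove: 11 − 3 = 8.
Juniper wins the head-to-head 8–3.

Juniper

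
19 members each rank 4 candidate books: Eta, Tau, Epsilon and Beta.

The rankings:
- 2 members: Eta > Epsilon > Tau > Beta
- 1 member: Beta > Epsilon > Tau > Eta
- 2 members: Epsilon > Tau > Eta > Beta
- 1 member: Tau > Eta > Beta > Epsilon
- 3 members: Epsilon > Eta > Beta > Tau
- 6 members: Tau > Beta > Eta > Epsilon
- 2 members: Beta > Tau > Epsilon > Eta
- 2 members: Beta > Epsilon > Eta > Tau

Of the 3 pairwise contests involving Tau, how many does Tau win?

Tau against each rival (19 members):
Tau vs Eta: Tau wins 12–7.
Tau vs Epsilon: Tau preferred on 1+6+2 = 9 ballots; Epsilon wins 10–9.
Tau vs Beta: Tau, 11–8.
Tau beats Eta, Beta; loses to Epsilon — 2 pairwise wins.

2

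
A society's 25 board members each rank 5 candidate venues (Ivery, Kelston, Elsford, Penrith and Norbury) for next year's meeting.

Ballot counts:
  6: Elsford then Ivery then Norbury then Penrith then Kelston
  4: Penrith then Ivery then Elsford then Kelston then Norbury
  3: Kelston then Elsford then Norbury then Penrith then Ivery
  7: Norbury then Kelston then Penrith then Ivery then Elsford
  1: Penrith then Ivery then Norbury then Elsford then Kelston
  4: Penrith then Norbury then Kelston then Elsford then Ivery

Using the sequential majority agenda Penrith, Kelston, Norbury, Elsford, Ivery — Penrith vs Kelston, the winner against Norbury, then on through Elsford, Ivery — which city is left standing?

Elsford

Round 1: Penrith vs Kelston — 15–10, Penrith advances.
Round 2: Penrith vs Norbury — 9–16, Norbury advances.
Round 3: Norbury vs Elsford — 12–13, Elsford advances.
Round 4: Elsford vs Ivery — 13–12, Elsford advances.
The agenda winner is Elsford.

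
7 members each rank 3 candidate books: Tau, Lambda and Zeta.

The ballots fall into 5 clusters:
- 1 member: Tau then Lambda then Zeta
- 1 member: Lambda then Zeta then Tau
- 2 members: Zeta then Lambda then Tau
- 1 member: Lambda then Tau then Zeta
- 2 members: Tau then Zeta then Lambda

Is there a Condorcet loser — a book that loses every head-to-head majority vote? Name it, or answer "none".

none

Head-to-head results (7 members):
Tau–Lambda: Lambda 4–3.
Tau vs Zeta: Tau preferred on 1+1+2 = 4 ballots; Tau wins 4–3.
Lambda vs Zeta: 1+1+1 = 3 for Lambda, 4 for Zeta — Zeta by 4–3.
Every book wins at least one matchup (Tau beats Zeta; Lambda beats Tau; Zeta beats Lambda), so there is no Condorcet loser.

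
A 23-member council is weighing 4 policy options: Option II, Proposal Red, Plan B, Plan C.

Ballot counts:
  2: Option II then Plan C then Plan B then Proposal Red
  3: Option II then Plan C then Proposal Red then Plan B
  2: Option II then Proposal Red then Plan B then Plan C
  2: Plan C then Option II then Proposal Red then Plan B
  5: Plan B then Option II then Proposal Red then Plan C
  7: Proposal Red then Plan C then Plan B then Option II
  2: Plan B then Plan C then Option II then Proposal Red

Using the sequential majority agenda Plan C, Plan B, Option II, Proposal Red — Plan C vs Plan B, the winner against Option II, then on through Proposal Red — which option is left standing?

Option II

Round 1: Plan C vs Plan B — 14–9, Plan C advances.
Round 2: Plan C vs Option II — 11–12, Option II advances.
Round 3: Option II vs Proposal Red — 16–7, Option II advances.
The agenda winner is Option II.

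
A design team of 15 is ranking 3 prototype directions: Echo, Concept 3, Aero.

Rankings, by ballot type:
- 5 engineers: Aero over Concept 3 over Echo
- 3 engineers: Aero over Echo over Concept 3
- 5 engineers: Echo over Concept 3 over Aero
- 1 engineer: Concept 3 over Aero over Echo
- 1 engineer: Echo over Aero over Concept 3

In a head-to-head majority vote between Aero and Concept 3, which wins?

Ballots ranking Aero above Concept 3: 5 + 3 + 1 = 9.
Ballots ranking Concept 3 above Aero: 15 − 9 = 6.
Aero wins the head-to-head 9–6.

Aero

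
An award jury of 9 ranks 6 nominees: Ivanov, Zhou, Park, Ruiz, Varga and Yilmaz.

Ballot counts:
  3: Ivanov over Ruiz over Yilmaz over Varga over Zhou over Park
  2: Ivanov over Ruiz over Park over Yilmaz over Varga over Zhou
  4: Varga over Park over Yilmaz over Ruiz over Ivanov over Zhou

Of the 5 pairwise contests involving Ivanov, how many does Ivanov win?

5

Ivanov against each rival (9 jurors):
Ivanov vs Zhou: Ivanov, 9–0.
Ivanov vs Park: Ivanov wins 5–4.
Ivanov vs Ruiz: Ivanov, 5–4.
Ivanov vs Varga: Ivanov is ranked higher on 3+2 = 5 ballots, Varga on 4. Ivanov wins 5–4.
Ivanov vs Yilmaz: 5 to 4, Ivanov.
Ivanov beats Zhou, Park, Ruiz, Varga, Yilmaz — 5 pairwise wins.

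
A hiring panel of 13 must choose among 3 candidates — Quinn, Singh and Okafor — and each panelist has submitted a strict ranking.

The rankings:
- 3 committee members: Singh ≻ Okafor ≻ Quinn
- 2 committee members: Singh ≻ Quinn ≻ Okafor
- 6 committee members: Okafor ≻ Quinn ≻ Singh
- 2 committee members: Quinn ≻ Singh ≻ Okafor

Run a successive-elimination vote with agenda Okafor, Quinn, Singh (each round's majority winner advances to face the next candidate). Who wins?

Singh

Round 1: Okafor vs Quinn — 9–4, Okafor advances.
Round 2: Okafor vs Singh — 6–7, Singh advances.
The agenda winner is Singh.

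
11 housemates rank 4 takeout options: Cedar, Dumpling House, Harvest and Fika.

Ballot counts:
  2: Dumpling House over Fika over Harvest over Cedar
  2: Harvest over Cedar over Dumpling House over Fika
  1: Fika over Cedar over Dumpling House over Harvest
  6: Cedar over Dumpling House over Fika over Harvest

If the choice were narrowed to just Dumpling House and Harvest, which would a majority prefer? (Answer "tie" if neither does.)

Dumpling House

Ballots ranking Dumpling House above Harvest: 2 + 1 + 6 = 9.
Ballots ranking Harvest above Dumpling House: 11 − 9 = 2.
Dumpling House wins the head-to-head 9–2.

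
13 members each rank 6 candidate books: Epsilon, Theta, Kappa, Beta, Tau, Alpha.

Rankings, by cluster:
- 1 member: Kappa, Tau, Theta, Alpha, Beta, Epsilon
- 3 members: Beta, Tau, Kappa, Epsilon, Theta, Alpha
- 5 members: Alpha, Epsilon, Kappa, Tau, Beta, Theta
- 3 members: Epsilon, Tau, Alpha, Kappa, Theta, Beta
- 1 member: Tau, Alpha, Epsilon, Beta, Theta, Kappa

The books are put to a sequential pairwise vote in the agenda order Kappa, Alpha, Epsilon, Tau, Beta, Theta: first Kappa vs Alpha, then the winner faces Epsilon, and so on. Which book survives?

Round 1: Kappa vs Alpha — 4–9, Alpha advances.
Round 2: Alpha vs Epsilon — 7–6, Alpha advances.
Round 3: Alpha vs Tau — 5–8, Tau advances.
Round 4: Tau vs Beta — 10–3, Tau advances.
Round 5: Tau vs Theta — 13–0, Tau advances.
The agenda winner is Tau.

Tau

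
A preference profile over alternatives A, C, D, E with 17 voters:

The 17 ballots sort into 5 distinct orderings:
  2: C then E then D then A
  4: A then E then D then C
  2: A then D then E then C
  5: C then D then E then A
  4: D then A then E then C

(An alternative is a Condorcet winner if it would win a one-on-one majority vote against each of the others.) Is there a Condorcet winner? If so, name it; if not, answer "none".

D

Pairwise majorities:
A vs C: A wins 10–7.
A vs D: D, 11–6.
A vs E: A wins 10–7.
C–D: D 10–7.
C vs E: E, 10–7.
D vs E: D wins 11–6.
D beats each of A, C, E — D is the Condorcet winner.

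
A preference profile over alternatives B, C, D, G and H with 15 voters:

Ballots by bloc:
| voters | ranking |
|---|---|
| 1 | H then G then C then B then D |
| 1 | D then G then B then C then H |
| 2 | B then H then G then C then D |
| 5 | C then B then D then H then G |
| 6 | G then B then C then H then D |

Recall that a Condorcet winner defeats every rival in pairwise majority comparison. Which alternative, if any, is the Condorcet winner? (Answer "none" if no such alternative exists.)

none

Head-to-head results (15 voters):
B vs C: B preferred on 1+2+6 = 9 ballots; B wins 9–6.
B vs D: B is ranked higher on 1+2+5+6 = 14 ballots, D on 1. B wins 14–1.
B vs G: 2+5 = 7 for B, 8 for G — G by 8–7.
B vs H: 1+2+5+6 = 14 for B, 1 for H — B by 14–1.
C vs D: 1+2+5+6 = 14 for C, 1 for D — C by 14–1.
C vs G: 5 for C, 10 for G — G by 10–5.
C vs H: 1+5+6 = 12 for C, 3 for H — C by 12–3.
D vs G: 1+5 = 6 for D, 9 for G — G by 9–6.
D vs H: D is ranked higher on 1+5 = 6 ballots, H on 9. H wins 9–6.
G vs H: 1+6 = 7 for G, 8 for H — H by 8–7.
No alternative is unbeaten: B loses to G; C loses to B; D loses to B; G loses to H; H loses to B. In particular B beats H beats G beats B is a majority cycle — no Condorcet winner exists.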